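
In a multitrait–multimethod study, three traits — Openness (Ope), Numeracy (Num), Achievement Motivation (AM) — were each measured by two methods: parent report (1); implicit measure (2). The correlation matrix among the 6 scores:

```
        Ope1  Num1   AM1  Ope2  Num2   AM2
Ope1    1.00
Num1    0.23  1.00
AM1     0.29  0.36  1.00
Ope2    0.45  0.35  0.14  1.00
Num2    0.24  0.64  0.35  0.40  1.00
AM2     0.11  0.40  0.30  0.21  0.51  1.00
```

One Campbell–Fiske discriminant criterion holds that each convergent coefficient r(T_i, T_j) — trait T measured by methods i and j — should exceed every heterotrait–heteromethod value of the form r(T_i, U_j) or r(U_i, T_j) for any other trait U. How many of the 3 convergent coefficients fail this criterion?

1

Each convergent coefficient versus the relevant comparison correlations:
Ope (methods 1·2): 0.45 vs {0.24, 0.35, 0.11, 0.14} → pass.
Num (methods 1·2): 0.64 vs {0.35, 0.24, 0.40, 0.35} → pass.
AM (methods 1·2): 0.30 vs {0.14, 0.11, 0.35, 0.40} → fail.
1 of 3 fail.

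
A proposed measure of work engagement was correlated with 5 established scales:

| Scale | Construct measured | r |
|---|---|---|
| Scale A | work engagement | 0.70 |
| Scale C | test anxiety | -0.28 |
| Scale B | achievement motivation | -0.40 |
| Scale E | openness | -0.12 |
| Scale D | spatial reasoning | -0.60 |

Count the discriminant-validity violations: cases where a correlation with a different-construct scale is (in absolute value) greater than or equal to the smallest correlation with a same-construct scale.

0

Convergent (same construct = work engagement): Scale A.
Smallest convergent = 0.70. Discriminant |r|: 0.28, 0.40, 0.12, 0.60; count ≥ 0.70 → 0.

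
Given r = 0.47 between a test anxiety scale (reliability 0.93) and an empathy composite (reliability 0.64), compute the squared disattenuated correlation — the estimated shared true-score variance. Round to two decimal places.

0.37

Disattenuated r = 0.47 / √(0.93 × 0.64) = 0.47 / 0.7715 = 0.6092.
Shared true-score variance = 0.6092² = 0.3711 ≈ 0.37.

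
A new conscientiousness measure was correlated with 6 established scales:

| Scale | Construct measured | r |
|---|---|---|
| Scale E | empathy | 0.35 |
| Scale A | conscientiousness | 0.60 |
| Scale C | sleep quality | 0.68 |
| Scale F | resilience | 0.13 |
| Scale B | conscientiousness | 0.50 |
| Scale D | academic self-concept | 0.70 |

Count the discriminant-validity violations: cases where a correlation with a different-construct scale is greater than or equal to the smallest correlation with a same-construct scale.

2

Convergent (same construct = conscientiousness): Scale A, Scale B.
Smallest convergent = 0.50. Discriminant values: 0.35, 0.68, 0.13, 0.70; count ≥ 0.50 → 2.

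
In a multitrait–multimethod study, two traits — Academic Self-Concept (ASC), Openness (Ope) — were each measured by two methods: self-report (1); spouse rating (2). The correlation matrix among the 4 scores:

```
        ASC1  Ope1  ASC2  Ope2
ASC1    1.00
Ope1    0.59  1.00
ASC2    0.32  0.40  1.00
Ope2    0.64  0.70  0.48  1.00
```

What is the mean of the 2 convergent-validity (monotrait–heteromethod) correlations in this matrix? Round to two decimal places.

0.51

Convergent values: 0.32, 0.70; mean = 1.02/2 = 0.51.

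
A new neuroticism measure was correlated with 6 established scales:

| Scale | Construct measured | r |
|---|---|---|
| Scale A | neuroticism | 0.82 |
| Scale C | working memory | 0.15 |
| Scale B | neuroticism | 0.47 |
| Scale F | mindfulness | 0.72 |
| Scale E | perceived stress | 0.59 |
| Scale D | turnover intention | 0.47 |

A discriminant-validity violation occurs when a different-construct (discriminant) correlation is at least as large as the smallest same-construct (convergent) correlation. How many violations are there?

Convergent (same construct = neuroticism): Scale A, Scale B.
Smallest convergent = 0.47. Discriminant values: 0.15, 0.72, 0.59, 0.47; count ≥ 0.47 → 3.

3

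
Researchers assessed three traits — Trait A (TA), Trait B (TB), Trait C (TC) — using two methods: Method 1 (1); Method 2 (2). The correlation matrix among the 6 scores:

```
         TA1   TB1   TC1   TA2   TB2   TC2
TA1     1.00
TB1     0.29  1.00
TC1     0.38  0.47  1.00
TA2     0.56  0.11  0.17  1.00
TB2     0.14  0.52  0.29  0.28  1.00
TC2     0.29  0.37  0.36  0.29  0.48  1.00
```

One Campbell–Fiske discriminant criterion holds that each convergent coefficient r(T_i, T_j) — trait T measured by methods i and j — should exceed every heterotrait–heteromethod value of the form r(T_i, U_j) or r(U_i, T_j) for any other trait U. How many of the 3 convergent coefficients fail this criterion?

Convergent coefficients and their comparison sets:
TA (methods 1·2): 0.56 vs {0.14, 0.11, 0.29, 0.17} → pass.
TB (methods 1·2): 0.52 vs {0.11, 0.14, 0.37, 0.29} → pass.
TC (methods 1·2): 0.36 vs {0.17, 0.29, 0.29, 0.37} → fail.
1 of 3 fail.

1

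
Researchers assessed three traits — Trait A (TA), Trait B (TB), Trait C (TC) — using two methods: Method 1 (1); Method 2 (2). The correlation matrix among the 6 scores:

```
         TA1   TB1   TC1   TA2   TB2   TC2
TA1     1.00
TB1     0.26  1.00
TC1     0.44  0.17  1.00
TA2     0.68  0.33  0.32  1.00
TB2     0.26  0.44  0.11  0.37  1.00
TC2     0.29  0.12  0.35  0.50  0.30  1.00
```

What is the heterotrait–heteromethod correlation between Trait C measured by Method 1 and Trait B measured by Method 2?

Different traits and methods: r(TC1, TB2) = 0.11.

0.11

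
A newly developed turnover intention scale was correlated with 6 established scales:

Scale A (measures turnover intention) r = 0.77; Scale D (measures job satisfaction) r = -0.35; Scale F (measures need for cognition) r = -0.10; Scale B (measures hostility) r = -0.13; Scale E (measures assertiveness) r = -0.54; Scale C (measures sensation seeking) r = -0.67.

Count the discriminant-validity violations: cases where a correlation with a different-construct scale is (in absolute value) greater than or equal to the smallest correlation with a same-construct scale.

Convergent (same construct = turnover intention): Scale A.
Smallest convergent = 0.77. Discriminant |r|: 0.35, 0.10, 0.13, 0.54, 0.67; count ≥ 0.77 → 0.

0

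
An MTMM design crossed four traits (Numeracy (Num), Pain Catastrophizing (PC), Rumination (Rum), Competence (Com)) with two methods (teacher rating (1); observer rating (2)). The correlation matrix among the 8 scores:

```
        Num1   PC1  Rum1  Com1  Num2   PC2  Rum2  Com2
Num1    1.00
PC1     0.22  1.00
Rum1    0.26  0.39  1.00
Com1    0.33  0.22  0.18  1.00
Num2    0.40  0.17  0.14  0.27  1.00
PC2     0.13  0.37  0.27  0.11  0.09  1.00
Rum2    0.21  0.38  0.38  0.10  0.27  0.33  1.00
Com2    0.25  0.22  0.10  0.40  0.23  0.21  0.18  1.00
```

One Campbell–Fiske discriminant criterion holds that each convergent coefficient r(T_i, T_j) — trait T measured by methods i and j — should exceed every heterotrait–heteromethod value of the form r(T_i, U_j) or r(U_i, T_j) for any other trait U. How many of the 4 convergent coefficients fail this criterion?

2

Each convergent coefficient versus the relevant comparison correlations:
Num (methods 1·2): 0.40 vs {0.13, 0.17, 0.21, 0.14, 0.25, 0.27} → pass.
PC (methods 1·2): 0.37 vs {0.17, 0.13, 0.38, 0.27, 0.22, 0.11} → fail.
Rum (methods 1·2): 0.38 vs {0.14, 0.21, 0.27, 0.38, 0.10, 0.10} → fail.
Com (methods 1·2): 0.40 vs {0.27, 0.25, 0.11, 0.22, 0.10, 0.10} → pass.
2 of 4 fail.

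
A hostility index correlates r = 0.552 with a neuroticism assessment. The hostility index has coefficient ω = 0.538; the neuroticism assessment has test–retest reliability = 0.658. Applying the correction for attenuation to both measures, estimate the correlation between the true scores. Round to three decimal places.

0.928

r_true = r_obs / √(r_xx · r_yy) = 0.552 / √(0.538 × 0.658) = 0.552 / √0.354004 = 0.552 / 0.5950 ≈ 0.928.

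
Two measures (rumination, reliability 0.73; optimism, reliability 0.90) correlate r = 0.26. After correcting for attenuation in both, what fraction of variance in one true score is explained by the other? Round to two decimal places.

0.10

Disattenuated r = 0.26 / √(0.73 × 0.90) = 0.26 / 0.8106 = 0.3208.
Shared true-score variance = 0.3208² = 0.1029 ≈ 0.10.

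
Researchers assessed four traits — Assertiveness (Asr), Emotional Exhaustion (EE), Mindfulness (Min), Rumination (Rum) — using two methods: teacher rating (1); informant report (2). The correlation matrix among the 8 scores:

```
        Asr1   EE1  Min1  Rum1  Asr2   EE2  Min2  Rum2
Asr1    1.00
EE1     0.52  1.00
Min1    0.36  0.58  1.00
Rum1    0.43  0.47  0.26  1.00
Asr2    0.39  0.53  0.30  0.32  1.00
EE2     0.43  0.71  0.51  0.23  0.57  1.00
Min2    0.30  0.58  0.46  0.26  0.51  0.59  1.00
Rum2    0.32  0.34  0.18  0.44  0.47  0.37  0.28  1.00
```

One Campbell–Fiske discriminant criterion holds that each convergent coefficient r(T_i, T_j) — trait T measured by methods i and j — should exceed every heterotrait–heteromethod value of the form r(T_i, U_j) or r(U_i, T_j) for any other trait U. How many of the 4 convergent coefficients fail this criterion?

Checking each validity diagonal entry against its comparison values:
Asr (methods 1·2): 0.39 vs {0.43, 0.53, 0.30, 0.30, 0.32, 0.32} → fail.
EE (methods 1·2): 0.71 vs {0.53, 0.43, 0.58, 0.51, 0.34, 0.23} → pass.
Min (methods 1·2): 0.46 vs {0.30, 0.30, 0.51, 0.58, 0.18, 0.26} → fail.
Rum (methods 1·2): 0.44 vs {0.32, 0.32, 0.23, 0.34, 0.26, 0.18} → pass.
2 of 4 fail.

2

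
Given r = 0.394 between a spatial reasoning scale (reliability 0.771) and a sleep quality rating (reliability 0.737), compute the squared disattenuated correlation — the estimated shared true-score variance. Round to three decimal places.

Disattenuated r = 0.394 / √(0.771 × 0.737) = 0.394 / 0.7538 = 0.5227.
Shared true-score variance = 0.5227² = 0.2732 ≈ 0.273.

0.273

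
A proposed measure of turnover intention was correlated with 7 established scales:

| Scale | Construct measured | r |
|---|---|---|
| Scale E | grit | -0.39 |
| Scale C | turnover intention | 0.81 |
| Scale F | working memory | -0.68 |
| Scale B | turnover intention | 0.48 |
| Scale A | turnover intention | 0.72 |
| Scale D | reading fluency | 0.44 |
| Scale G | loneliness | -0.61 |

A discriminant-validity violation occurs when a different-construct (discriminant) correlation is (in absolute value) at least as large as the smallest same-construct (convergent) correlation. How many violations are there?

2

Convergent (same construct = turnover intention): Scale C, Scale B, Scale A.
Smallest convergent = 0.48. Discriminant |r|: 0.39, 0.68, 0.44, 0.61; count ≥ 0.48 → 2.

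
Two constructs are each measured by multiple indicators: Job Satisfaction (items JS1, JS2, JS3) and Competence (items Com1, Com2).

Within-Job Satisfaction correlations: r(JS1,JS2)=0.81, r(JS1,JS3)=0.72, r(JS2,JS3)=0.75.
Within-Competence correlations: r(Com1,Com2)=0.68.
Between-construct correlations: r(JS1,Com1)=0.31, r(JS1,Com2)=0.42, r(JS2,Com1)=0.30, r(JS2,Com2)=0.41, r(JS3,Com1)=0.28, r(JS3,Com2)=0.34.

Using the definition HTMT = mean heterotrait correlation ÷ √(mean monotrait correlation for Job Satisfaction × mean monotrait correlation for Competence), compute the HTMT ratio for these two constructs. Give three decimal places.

0.478

Between-construct mean = 2.06/6 = 0.3433.
Mean within-JS = 2.28/3 = 0.7600; mean within-Com = 0.68/1 = 0.6800.
Geometric mean = √(0.7600 × 0.6800) = 0.7189.
HTMT = 0.3433 / 0.7189 = 0.478.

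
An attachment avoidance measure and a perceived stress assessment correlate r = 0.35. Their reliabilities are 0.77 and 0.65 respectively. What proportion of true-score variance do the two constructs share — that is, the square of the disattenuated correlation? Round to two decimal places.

Disattenuated r = 0.35 / √(0.77 × 0.65) = 0.35 / 0.7075 = 0.4947.
Shared true-score variance = 0.4947² = 0.2447 ≈ 0.24.

0.24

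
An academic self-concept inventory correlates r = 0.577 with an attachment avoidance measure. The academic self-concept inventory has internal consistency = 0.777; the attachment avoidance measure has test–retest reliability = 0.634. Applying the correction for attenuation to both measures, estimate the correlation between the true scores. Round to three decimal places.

r_true = r_obs / √(r_xx · r_yy) = 0.577 / √(0.777 × 0.634) = 0.577 / √0.492618 = 0.577 / 0.7019 ≈ 0.822.

0.822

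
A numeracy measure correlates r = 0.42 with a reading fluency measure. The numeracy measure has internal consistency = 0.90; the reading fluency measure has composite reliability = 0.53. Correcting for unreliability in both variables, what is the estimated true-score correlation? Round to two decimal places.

r_true = r_obs / √(r_xx · r_yy) = 0.42 / √(0.90 × 0.53) = 0.42 / √0.4770 = 0.42 / 0.6907 ≈ 0.61.

0.61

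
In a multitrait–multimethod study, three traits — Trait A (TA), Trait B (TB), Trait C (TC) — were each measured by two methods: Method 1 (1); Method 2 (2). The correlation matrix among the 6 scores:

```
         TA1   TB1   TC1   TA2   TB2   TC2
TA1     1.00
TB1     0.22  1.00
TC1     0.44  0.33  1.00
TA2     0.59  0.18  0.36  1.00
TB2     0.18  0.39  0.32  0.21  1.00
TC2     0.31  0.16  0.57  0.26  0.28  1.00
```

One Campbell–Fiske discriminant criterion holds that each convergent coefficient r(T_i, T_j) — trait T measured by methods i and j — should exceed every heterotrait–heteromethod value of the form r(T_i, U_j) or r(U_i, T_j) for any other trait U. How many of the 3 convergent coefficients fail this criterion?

Checking each validity diagonal entry against its comparison values:
TA (methods 1·2): 0.59 vs {0.18, 0.18, 0.31, 0.36} → pass.
TB (methods 1·2): 0.39 vs {0.18, 0.18, 0.16, 0.32} → pass.
TC (methods 1·2): 0.57 vs {0.36, 0.31, 0.32, 0.16} → pass.
0 of 3 fail.

0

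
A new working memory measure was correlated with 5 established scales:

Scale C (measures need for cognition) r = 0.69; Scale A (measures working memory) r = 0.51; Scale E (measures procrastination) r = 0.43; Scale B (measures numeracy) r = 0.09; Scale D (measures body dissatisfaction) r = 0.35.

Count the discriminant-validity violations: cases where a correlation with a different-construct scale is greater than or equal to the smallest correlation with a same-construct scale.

1

Convergent (same construct = working memory): Scale A.
Smallest convergent = 0.51. Discriminant values: 0.69, 0.43, 0.09, 0.35; count ≥ 0.51 → 1.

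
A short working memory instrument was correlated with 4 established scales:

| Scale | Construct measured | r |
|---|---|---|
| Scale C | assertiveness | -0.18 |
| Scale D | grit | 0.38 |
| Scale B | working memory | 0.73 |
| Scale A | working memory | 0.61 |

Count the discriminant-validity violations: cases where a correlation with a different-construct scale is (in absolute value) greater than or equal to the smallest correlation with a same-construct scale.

Convergent (same construct = working memory): Scale B, Scale A.
Smallest convergent = 0.61. Discriminant |r|: 0.18, 0.38; count ≥ 0.61 → 0.

0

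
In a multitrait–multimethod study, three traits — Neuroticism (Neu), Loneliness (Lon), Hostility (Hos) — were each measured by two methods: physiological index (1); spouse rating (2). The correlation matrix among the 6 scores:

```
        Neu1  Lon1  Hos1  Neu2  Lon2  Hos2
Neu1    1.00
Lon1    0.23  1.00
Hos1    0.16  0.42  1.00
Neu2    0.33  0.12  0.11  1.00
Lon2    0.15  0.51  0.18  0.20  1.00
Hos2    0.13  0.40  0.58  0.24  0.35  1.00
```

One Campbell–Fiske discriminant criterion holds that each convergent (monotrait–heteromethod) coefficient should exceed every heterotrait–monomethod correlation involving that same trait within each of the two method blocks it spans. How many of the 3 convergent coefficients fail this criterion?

0

Convergent coefficients and their comparison sets:
Neu (methods 1·2): 0.33 vs {0.23, 0.20, 0.16, 0.24} → pass.
Lon (methods 1·2): 0.51 vs {0.23, 0.20, 0.42, 0.35} → pass.
Hos (methods 1·2): 0.58 vs {0.16, 0.24, 0.42, 0.35} → pass.
0 of 3 fail.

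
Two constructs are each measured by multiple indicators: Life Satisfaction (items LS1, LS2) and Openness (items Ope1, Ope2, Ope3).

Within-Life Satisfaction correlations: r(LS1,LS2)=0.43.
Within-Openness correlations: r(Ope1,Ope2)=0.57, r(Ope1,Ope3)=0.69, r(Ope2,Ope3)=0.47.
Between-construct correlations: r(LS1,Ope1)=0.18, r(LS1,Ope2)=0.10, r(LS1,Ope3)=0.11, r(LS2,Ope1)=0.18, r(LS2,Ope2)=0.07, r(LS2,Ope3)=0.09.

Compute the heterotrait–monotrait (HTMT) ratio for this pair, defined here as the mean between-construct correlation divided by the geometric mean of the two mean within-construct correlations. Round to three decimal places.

0.244

Mean heterotrait r = 0.73/6 = 0.1217.
Mean within-LS = 0.43/1 = 0.4300; mean within-Ope = 1.73/3 = 0.5767.
Geometric mean = √(0.4300 × 0.5767) = 0.4980.
HTMT = 0.1217 / 0.4980 = 0.244.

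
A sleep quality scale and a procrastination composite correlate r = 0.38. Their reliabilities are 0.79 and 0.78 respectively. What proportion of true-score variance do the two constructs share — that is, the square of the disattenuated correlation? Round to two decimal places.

Disattenuated r = 0.38 / √(0.79 × 0.78) = 0.38 / 0.7850 = 0.4841.
Shared true-score variance = 0.4841² = 0.2344 ≈ 0.23.

0.23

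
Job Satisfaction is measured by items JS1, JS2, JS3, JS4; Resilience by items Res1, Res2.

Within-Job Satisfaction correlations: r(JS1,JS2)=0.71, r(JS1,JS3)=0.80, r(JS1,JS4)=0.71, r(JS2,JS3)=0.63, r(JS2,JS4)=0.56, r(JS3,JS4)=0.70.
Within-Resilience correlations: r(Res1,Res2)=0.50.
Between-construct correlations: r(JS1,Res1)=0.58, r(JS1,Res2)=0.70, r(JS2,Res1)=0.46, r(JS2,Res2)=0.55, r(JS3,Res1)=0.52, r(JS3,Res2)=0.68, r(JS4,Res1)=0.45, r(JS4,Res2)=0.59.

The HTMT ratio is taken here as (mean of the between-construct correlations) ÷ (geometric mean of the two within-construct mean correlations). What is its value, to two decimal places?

0.97

Between-construct mean = 4.53/8 = 0.5663.
Mean within-JS = 4.11/6 = 0.6850; mean within-Res = 0.50/1 = 0.5000.
Geometric mean = √(0.6850 × 0.5000) = 0.5852.
HTMT = 0.5663 / 0.5852 = 0.97.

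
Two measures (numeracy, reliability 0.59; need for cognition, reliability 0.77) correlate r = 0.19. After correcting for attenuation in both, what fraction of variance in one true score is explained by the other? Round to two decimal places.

0.08

Disattenuated r = 0.19 / √(0.59 × 0.77) = 0.19 / 0.6740 = 0.2819.
Shared true-score variance = 0.2819² = 0.0795 ≈ 0.08.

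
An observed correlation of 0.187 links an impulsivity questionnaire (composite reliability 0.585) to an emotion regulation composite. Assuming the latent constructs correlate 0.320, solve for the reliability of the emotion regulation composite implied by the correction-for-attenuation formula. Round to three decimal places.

r_true = r_obs / √(r_xx · r_yy) ⇒ 0.320 = 0.187 / √(0.585 · r_yy).
√(0.585 · r_yy) = 0.187 / 0.320 = 0.5844; 0.585 · r_yy = 0.3415; r_yy = 0.3415 / 0.585 ≈ 0.584.

0.584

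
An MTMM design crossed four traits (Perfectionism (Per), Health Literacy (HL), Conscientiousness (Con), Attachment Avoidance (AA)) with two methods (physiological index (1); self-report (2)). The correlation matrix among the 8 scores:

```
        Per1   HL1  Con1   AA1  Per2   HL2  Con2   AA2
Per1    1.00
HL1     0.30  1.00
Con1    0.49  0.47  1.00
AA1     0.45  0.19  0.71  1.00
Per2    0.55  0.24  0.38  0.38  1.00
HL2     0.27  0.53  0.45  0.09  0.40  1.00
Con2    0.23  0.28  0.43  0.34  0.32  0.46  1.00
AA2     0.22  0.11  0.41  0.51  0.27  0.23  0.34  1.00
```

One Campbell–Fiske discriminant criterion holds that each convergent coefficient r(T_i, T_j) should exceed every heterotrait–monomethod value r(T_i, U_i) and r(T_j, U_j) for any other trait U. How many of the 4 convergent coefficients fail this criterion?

Convergent coefficients and their comparison sets:
Per (methods 1·2): 0.55 vs {0.30, 0.40, 0.49, 0.32, 0.45, 0.27} → pass.
HL (methods 1·2): 0.53 vs {0.30, 0.40, 0.47, 0.46, 0.19, 0.23} → pass.
Con (methods 1·2): 0.43 vs {0.49, 0.32, 0.47, 0.46, 0.71, 0.34} → fail.
AA (methods 1·2): 0.51 vs {0.45, 0.27, 0.19, 0.23, 0.71, 0.34} → fail.
2 of 4 fail.

2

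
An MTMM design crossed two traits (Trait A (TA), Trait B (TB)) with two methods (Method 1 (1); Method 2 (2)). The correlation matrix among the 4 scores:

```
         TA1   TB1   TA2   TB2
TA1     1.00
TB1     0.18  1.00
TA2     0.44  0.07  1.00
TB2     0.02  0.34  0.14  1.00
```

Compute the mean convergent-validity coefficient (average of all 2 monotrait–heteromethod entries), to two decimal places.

0.39

Convergent values: 0.44, 0.34; mean = 0.78/2 = 0.39.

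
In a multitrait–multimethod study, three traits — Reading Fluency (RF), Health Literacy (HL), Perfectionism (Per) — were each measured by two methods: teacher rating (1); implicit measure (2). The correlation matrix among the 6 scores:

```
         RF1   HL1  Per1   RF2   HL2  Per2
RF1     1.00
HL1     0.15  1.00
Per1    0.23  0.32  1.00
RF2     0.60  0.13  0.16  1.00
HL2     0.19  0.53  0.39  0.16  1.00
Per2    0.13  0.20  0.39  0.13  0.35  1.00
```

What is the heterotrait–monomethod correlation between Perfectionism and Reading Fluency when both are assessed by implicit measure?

Different traits, same method: r(Per2, RF2) = 0.13.

0.13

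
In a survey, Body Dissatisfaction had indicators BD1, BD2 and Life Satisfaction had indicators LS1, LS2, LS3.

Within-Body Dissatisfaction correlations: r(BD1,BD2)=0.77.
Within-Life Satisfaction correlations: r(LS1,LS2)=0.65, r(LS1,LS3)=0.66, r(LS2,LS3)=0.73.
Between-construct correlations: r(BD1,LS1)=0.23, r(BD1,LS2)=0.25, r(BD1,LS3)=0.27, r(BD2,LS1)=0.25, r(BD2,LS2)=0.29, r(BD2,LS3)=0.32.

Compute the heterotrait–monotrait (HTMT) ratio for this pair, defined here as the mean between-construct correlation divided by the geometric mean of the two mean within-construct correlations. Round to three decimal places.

Between-construct mean = 1.61/6 = 0.2683.
Mean within-BD = 0.77/1 = 0.7700; mean within-LS = 2.04/3 = 0.6800.
Geometric mean = √(0.7700 × 0.6800) = 0.7236.
HTMT = 0.2683 / 0.7236 = 0.371.

0.371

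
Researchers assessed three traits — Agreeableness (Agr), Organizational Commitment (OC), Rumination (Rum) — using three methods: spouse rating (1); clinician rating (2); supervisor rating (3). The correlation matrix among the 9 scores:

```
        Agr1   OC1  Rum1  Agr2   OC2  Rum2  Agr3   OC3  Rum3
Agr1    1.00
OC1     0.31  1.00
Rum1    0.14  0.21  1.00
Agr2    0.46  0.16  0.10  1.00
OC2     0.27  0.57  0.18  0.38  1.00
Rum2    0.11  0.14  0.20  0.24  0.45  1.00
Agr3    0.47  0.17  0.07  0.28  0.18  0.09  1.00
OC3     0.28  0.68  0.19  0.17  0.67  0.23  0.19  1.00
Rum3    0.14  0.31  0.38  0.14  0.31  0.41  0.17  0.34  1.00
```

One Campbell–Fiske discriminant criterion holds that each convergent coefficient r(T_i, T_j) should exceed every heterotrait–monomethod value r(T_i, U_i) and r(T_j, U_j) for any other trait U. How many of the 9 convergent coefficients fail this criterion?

3

Convergent coefficients and their comparison sets:
Agr (methods 1·2): 0.46 vs {0.31, 0.38, 0.14, 0.24} → pass.
Agr (methods 1·3): 0.47 vs {0.31, 0.19, 0.14, 0.17} → pass.
Agr (methods 2·3): 0.28 vs {0.38, 0.19, 0.24, 0.17} → fail.
OC (methods 1·2): 0.57 vs {0.31, 0.38, 0.21, 0.45} → pass.
OC (methods 1·3): 0.68 vs {0.31, 0.19, 0.21, 0.34} → pass.
OC (methods 2·3): 0.67 vs {0.38, 0.19, 0.45, 0.34} → pass.
Rum (methods 1·2): 0.20 vs {0.14, 0.24, 0.21, 0.45} → fail.
Rum (methods 1·3): 0.38 vs {0.14, 0.17, 0.21, 0.34} → pass.
Rum (methods 2·3): 0.41 vs {0.24, 0.17, 0.45, 0.34} → fail.
3 of 9 fail.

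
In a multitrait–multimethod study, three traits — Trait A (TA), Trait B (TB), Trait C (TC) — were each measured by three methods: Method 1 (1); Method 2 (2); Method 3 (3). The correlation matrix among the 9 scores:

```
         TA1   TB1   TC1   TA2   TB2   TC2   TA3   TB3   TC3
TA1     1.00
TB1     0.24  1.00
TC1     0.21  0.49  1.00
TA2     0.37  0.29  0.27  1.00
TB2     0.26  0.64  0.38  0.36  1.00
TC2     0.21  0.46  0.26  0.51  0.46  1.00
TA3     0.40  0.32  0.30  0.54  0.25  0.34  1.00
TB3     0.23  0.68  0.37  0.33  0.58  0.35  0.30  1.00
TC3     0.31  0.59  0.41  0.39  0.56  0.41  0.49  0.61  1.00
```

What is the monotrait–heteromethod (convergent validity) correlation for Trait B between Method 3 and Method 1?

0.68

Same trait (TB), different methods: r(TB3, TB1) = 0.68.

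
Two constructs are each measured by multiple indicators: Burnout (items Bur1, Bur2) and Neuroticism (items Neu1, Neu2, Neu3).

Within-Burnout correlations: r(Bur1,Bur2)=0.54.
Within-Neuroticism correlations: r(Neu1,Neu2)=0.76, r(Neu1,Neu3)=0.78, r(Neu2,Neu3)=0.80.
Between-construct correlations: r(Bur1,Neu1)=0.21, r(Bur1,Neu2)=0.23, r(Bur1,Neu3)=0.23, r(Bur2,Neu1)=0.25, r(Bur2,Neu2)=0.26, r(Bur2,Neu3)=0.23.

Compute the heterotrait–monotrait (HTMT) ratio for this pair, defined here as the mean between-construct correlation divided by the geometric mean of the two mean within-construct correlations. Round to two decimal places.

Between-construct mean = 1.41/6 = 0.2350.
Mean within-Bur = 0.54/1 = 0.5400; mean within-Neu = 2.34/3 = 0.7800.
Geometric mean = √(0.5400 × 0.7800) = 0.6490.
HTMT = 0.2350 / 0.6490 = 0.36.

0.36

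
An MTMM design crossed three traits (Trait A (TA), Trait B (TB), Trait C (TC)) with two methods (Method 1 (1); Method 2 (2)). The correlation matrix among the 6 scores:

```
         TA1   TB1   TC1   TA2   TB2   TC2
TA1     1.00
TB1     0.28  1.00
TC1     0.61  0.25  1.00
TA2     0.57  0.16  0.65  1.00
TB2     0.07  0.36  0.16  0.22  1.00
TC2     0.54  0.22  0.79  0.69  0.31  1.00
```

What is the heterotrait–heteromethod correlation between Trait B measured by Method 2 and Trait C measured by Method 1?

Different traits and methods: r(TB2, TC1) = 0.16.

0.16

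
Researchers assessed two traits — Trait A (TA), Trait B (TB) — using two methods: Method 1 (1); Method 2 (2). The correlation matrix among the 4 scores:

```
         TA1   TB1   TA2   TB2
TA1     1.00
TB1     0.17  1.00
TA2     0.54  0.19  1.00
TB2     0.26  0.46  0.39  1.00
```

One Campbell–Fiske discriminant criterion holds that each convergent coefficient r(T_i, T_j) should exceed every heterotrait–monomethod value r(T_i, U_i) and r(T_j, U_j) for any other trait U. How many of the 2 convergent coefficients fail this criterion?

0

Each convergent coefficient versus the relevant comparison correlations:
TA (methods 1·2): 0.54 vs {0.17, 0.39} → pass.
TB (methods 1·2): 0.46 vs {0.17, 0.39} → pass.
0 of 2 fail.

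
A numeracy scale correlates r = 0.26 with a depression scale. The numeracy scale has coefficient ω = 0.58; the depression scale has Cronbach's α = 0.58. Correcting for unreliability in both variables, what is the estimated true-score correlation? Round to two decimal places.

r_true = r_obs / √(r_xx · r_yy) = 0.26 / √(0.58 × 0.58) = 0.26 / √0.3364 = 0.26 / 0.5800 ≈ 0.45.

0.45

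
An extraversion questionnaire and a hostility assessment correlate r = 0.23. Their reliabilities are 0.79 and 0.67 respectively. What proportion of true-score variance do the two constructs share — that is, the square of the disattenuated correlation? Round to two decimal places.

Disattenuated r = 0.23 / √(0.79 × 0.67) = 0.23 / 0.7275 = 0.3162.
Shared true-score variance = 0.3162² = 0.1000 ≈ 0.10.

0.10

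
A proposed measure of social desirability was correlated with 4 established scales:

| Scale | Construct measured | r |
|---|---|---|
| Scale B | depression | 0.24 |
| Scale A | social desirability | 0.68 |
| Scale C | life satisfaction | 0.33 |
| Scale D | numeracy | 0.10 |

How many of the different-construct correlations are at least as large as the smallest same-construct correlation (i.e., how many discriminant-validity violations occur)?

0

Convergent (same construct = social desirability): Scale A.
Smallest convergent = 0.68. Discriminant values: 0.24, 0.33, 0.10; count ≥ 0.68 → 0.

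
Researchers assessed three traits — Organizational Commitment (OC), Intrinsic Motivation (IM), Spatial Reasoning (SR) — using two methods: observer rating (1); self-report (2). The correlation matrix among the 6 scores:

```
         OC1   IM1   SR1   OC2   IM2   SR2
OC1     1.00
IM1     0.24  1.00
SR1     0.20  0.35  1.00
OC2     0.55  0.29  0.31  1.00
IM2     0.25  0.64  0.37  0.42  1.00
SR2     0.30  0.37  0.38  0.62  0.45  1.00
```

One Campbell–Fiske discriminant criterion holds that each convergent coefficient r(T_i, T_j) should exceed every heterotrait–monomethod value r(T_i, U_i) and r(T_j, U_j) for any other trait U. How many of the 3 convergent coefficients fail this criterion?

Checking each validity diagonal entry against its comparison values:
OC (methods 1·2): 0.55 vs {0.24, 0.42, 0.20, 0.62} → fail.
IM (methods 1·2): 0.64 vs {0.24, 0.42, 0.35, 0.45} → pass.
SR (methods 1·2): 0.38 vs {0.20, 0.62, 0.35, 0.45} → fail.
2 of 3 fail.

2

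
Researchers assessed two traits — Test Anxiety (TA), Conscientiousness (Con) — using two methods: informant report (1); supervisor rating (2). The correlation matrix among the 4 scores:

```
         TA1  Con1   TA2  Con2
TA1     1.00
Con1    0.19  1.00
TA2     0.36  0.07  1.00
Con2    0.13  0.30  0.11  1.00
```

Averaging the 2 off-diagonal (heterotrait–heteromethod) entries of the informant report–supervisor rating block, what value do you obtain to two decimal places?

HTHM values (method 1 × method 2): 0.13, 0.07; mean = 0.20/2 = 0.10.

0.10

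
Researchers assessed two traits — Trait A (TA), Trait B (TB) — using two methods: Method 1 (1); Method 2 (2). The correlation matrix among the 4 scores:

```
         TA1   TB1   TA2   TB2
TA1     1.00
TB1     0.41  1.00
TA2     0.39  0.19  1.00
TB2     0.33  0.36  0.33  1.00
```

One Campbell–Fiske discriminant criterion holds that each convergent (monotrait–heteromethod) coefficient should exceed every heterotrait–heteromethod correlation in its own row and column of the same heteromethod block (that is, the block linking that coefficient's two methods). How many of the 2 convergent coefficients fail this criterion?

Convergent coefficients and their comparison sets:
TA (methods 1·2): 0.39 vs {0.33, 0.19} → pass.
TB (methods 1·2): 0.36 vs {0.19, 0.33} → pass.
0 of 2 fail.

0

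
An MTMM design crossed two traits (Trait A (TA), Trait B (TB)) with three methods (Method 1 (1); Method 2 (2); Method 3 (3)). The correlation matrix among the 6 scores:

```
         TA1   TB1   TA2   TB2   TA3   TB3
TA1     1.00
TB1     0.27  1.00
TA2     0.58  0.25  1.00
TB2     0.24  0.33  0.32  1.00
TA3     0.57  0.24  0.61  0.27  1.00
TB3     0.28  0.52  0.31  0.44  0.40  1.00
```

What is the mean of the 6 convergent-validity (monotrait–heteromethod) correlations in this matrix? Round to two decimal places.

0.51

Convergent values: 0.58, 0.57, 0.61, 0.33, 0.52, 0.44; mean = 3.05/6 = 0.51.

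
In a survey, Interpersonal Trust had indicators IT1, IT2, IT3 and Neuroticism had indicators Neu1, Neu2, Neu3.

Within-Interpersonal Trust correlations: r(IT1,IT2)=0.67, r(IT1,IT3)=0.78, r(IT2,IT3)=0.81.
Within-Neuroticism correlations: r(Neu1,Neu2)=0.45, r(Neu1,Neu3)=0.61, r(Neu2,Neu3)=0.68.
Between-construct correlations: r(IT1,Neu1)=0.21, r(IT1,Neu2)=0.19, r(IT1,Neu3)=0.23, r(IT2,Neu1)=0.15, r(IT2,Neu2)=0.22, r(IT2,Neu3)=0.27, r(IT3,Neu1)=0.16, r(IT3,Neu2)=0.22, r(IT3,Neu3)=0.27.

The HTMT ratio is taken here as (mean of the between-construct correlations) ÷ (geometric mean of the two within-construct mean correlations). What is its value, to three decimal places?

0.323

Mean heterotrait r = 1.92/9 = 0.2133.
Mean within-IT = 2.26/3 = 0.7533; mean within-Neu = 1.74/3 = 0.5800.
Geometric mean = √(0.7533 × 0.5800) = 0.6610.
HTMT = 0.2133 / 0.6610 = 0.323.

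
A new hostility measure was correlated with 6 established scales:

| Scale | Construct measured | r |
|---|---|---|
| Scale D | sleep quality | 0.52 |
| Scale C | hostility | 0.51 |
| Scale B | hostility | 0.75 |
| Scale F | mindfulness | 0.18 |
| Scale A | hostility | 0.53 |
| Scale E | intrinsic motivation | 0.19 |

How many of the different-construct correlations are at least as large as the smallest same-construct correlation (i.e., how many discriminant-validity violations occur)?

1

Convergent (same construct = hostility): Scale C, Scale B, Scale A.
Smallest convergent = 0.51. Discriminant values: 0.52, 0.18, 0.19; count ≥ 0.51 → 1.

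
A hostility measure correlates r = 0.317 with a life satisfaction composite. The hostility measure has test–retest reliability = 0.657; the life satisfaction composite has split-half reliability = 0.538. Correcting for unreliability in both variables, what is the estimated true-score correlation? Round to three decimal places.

0.533

r_true = r_obs / √(r_xx · r_yy) = 0.317 / √(0.657 × 0.538) = 0.317 / √0.353466 = 0.317 / 0.5945 ≈ 0.533.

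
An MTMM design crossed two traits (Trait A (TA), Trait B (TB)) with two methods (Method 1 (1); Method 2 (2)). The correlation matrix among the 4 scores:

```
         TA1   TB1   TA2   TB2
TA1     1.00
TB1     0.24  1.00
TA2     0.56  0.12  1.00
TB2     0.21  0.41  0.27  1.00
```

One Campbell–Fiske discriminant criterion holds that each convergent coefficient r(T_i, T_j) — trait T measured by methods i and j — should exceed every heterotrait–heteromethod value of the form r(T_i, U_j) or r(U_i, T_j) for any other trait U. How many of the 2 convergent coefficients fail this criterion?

0

Each convergent coefficient versus the relevant comparison correlations:
TA (methods 1·2): 0.56 vs {0.21, 0.12} → pass.
TB (methods 1·2): 0.41 vs {0.12, 0.21} → pass.
0 of 2 fail.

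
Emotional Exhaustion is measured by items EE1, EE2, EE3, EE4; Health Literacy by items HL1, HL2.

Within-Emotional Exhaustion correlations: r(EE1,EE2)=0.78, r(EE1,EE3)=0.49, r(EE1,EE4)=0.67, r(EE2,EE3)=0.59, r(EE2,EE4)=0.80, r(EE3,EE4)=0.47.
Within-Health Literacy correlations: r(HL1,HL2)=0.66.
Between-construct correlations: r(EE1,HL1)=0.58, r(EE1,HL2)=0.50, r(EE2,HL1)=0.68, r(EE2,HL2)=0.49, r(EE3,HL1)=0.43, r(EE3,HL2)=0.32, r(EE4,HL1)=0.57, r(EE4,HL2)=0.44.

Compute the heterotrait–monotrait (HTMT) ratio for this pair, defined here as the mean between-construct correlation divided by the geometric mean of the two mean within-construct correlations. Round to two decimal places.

Between-construct mean = 4.01/8 = 0.5013.
Mean within-EE = 3.80/6 = 0.6333; mean within-HL = 0.66/1 = 0.6600.
Geometric mean = √(0.6333 × 0.6600) = 0.6465.
HTMT = 0.5013 / 0.6465 = 0.78.

0.78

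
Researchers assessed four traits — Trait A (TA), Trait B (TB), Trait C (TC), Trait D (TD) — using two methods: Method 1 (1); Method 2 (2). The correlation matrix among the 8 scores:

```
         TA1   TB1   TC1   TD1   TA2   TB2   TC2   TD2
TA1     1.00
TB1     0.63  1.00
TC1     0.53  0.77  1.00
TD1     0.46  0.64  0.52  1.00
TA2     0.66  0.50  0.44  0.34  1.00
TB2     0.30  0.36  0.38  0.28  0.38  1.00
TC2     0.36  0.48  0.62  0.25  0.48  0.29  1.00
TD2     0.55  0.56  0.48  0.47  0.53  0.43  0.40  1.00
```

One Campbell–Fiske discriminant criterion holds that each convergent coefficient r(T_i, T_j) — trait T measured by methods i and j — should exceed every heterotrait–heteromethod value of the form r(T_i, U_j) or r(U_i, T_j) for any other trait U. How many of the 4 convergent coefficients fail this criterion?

2

Each convergent coefficient versus the relevant comparison correlations:
TA (methods 1·2): 0.66 vs {0.30, 0.50, 0.36, 0.44, 0.55, 0.34} → pass.
TB (methods 1·2): 0.36 vs {0.50, 0.30, 0.48, 0.38, 0.56, 0.28} → fail.
TC (methods 1·2): 0.62 vs {0.44, 0.36, 0.38, 0.48, 0.48, 0.25} → pass.
TD (methods 1·2): 0.47 vs {0.34, 0.55, 0.28, 0.56, 0.25, 0.48} → fail.
2 of 4 fail.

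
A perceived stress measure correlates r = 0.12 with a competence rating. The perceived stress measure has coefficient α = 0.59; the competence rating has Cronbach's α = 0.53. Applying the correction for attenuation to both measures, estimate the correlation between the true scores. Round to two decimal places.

0.21

r_true = r_obs / √(r_xx · r_yy) = 0.12 / √(0.59 × 0.53) = 0.12 / √0.3127 = 0.12 / 0.5592 ≈ 0.21.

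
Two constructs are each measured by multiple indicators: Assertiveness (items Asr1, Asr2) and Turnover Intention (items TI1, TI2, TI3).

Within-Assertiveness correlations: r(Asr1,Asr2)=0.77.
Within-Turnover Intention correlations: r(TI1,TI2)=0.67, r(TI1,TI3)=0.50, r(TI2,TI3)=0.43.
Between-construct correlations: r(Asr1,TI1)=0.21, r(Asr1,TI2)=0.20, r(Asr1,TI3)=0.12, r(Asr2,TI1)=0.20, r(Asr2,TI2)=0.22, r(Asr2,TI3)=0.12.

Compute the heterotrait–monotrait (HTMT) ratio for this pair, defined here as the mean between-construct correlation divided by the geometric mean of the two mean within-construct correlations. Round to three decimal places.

Mean between = 1.07/6 = 0.1783.
Mean within-Asr = 0.77/1 = 0.7700; mean within-TI = 1.60/3 = 0.5333.
Geometric mean = √(0.7700 × 0.5333) = 0.6408.
HTMT = 0.1783 / 0.6408 = 0.278.

0.278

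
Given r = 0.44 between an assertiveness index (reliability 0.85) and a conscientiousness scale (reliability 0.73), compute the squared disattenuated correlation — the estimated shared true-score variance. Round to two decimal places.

0.31

Disattenuated r = 0.44 / √(0.85 × 0.73) = 0.44 / 0.7877 = 0.5586.
Shared true-score variance = 0.5586² = 0.3120 ≈ 0.31.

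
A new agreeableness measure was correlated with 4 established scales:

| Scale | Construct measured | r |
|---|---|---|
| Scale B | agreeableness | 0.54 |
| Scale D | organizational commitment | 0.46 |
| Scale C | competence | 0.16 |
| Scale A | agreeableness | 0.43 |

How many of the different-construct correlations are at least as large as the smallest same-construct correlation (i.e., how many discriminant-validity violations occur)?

Convergent (same construct = agreeableness): Scale B, Scale A.
Smallest convergent = 0.43. Discriminant values: 0.46, 0.16; count ≥ 0.43 → 1.

1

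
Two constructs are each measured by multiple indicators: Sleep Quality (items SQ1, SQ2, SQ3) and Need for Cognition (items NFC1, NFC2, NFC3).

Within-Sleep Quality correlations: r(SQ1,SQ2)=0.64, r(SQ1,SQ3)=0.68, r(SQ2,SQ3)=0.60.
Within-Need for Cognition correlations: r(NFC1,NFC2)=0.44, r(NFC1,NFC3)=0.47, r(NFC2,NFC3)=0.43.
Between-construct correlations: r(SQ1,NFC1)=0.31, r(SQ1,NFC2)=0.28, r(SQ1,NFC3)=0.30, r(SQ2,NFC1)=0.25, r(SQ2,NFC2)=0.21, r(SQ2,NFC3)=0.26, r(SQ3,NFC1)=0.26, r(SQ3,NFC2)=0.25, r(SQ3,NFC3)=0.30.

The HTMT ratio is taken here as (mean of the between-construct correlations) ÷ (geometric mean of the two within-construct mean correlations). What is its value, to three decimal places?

Between-construct mean = 2.42/9 = 0.2689.
Mean within-SQ = 1.92/3 = 0.6400; mean within-NFC = 1.34/3 = 0.4467.
Geometric mean = √(0.6400 × 0.4467) = 0.5347.
HTMT = 0.2689 / 0.5347 = 0.503.

0.503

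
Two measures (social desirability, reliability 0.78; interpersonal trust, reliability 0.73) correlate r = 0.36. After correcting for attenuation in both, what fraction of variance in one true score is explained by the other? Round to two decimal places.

0.23

Disattenuated r = 0.36 / √(0.78 × 0.73) = 0.36 / 0.7546 = 0.4771.
Shared true-score variance = 0.4771² = 0.2276 ≈ 0.23.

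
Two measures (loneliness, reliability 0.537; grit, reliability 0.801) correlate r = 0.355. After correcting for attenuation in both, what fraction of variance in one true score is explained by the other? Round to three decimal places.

0.293

Disattenuated r = 0.355 / √(0.537 × 0.801) = 0.355 / 0.6558 = 0.5413.
Shared true-score variance = 0.5413² = 0.2930 ≈ 0.293.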